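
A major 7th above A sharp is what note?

G##

A up a major seventh is G#, so the target letter is G.
From A#, a major seventh is 11 semitones up: G##.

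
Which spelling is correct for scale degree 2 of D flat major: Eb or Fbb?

Eb

Each scale degree takes a distinct letter name. Degree 2 of a scale on D must use the letter E.
Eb and Fbb are enharmonically the same pitch, but only Eb uses the letter E, so it is the correct spelling here.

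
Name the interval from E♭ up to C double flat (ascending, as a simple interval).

diminished sixth

The letter names run E→C, a span of 5 letter steps, so the interval is some kind of sixth.
Eb to Cbb is 7 semitones. A major sixth is 9, so 7 makes it diminished.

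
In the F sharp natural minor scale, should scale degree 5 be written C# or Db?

Each scale degree takes a distinct letter name. Degree 5 of a scale on F must use the letter C.
C# and Db are enharmonically the same pitch, but only C# uses the letter C, so it is the correct spelling here.

C#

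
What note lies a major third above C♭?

Eb

A third above C lands on the letter E.
A major third spans 4 semitones, so Cb moves to pitch class 3. On the letter E that is Eb.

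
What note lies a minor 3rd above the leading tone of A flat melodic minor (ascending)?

The leading tone of Ab melodic minor (ascending) is G.
A minor third (3 semitones) above G lands on the letter B, giving Bb.

Bb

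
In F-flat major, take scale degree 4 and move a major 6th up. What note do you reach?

Gb

Scale degree 4 of Fb major is Bbb.
A major sixth (9 semitones) above Bbb lands on the letter G, giving Gb.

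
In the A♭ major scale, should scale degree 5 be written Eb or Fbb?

Eb

Each scale degree takes a distinct letter name. Degree 5 of a scale on A must use the letter E.
Eb and Fbb are enharmonically the same pitch, but only Eb uses the letter E, so it is the correct spelling here.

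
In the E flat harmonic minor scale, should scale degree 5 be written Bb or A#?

Each scale degree takes a distinct letter name. Degree 5 of a scale on E must use the letter B.
Bb and A# are enharmonically the same pitch, but only Bb uses the letter B, so it is the correct spelling here.

Bb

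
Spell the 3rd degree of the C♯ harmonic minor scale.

E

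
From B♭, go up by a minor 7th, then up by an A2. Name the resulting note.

A minor seventh up from Bb is Ab (letter A, 10 semitones up).
An augmented second up from Ab is B (letter B, 3 semitones up).

B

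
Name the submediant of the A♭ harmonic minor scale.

Fb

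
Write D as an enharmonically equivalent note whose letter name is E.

Ebb

Plain E sits 2 semitones above D, so on the letter E the same pitch needs a double flat: Ebb.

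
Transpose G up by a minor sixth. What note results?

Eb

G up a major sixth is E, so the target letter is E.
From G, a minor sixth is 8 semitones up: Eb.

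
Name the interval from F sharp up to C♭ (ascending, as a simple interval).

doubly diminished fifth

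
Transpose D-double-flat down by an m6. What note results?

Fb

A sixth below D lands on the letter F.
A minor sixth spans 8 semitones, so Dbb moves to pitch class 4. On the letter F that is Fb.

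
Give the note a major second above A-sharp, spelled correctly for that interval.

A second above A lands on the letter B.
A major second spans 2 semitones, so A# moves to pitch class 0. On the letter B that is B#.

B#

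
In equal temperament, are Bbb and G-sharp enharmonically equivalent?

Two spellings are enharmonically equivalent only if they share a pitch class.
Here Bbb → 9, G# → 8; 8 ≠ 9, so they are not.

No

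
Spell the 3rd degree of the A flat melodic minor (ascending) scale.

Degree 3 takes the letter 2 steps above A, which is C.
In melodic minor (ascending), degree 3 sits 3 semitones above the tonic. Ab + 3 semitones is pitch class 11, spelled on C as Cb.

Cb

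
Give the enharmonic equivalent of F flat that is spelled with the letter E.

Plain E sits at the same pitch as Fb, so on the letter E the same pitch needs a natural: E.

E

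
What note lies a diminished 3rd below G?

A third below G lands on the letter E.
A diminished third spans 2 semitones, so G moves to pitch class 5. On the letter E that is E#.

E#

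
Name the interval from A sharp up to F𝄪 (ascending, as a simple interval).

major sixth

The letter names run A→F, a span of 5 letter steps, so the interval is some kind of sixth.
A# to F## is 9 semitones. A major sixth is 9, so 9 makes it major.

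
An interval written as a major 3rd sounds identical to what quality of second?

doubly augmented

A major third spans 4 semitones.
A second spanning 4 semitones is doubly augmented (the major second is 2).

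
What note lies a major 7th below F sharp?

G

A seventh below F lands on the letter G.
A major seventh spans 11 semitones, so F# moves to pitch class 7. On the letter G that is G.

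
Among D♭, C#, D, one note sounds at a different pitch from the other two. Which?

D

In 12-tone equal temperament, enharmonic equivalents share a pitch class. Db is pitch class 1; C# is pitch class 1; D is pitch class 2.
Db and C# share pitch class 1, while D is pitch class 2.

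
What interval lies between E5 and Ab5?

Counting letters E–F–G–A gives a fourth.
E→Ab = 4 semitones, 1 narrower than the perfect fourth (5), so diminished.

diminished fourth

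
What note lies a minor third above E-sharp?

G#

A third above E lands on the letter G.
A minor third spans 3 semitones, so E# moves to pitch class 8. On the letter G that is G#.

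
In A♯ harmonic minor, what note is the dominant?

E#

The A# harmonic minor scale runs A# B# C# D# E# F# G##.
Degree 5 is E#.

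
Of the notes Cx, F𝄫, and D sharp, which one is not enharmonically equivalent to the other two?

C##

In 12-tone equal temperament, enharmonic equivalents share a pitch class. C## is pitch class 2; Fbb is pitch class 3; D# is pitch class 3.
Fbb and D# share pitch class 3, while C## is pitch class 2.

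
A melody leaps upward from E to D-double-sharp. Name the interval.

The letter names run E→D, a span of 6 letter steps, so the interval is some kind of seventh.
E to D## is 12 semitones. A major seventh is 11, so 12 makes it augmented.

augmented seventh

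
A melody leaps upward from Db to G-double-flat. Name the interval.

diminished fourth

Counting letters D–E–F–G gives a fourth.
Db→Gbb = 4 semitones, 1 narrower than the perfect fourth (5), so diminished.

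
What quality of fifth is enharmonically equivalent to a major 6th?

doubly augmented

A major sixth spans 9 semitones.
A fifth spanning 9 semitones is doubly augmented (the perfect fifth is 7).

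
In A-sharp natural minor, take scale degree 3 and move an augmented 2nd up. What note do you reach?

D##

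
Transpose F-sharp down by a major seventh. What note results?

G

A seventh below F lands on the letter G.
A major seventh spans 11 semitones, so F# moves to pitch class 7. On the letter G that is G.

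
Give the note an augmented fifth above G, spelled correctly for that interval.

D#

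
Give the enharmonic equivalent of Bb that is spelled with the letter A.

A#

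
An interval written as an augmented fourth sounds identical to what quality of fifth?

An augmented fourth spans 6 semitones.
A fifth spanning 6 semitones is diminished (the perfect fifth is 7).

diminished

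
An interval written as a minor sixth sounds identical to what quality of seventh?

doubly diminished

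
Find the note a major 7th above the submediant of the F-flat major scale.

The submediant of Fb major is Db.
A major seventh (11 semitones) above Db lands on the letter C, giving C.

C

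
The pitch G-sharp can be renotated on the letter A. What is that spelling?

Plain A sits 1 semitone above G#, so on the letter A the same pitch needs a flat: Ab.

Ab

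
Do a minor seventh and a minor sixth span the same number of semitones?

No

A minor seventh spans 10 semitones; a minor sixth spans 8.
The spans differ, so they are not enharmonic equivalents.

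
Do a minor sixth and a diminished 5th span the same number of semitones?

No

A minor sixth spans 8 semitones; a diminished fifth spans 6.
The spans differ, so they are not enharmonic equivalents.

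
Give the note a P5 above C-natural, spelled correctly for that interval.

G

A fifth above C lands on the letter G.
A perfect fifth spans 7 semitones, so C moves to pitch class 7. On the letter G that is G.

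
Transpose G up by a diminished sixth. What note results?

Ebb

A sixth above G lands on the letter E.
A diminished sixth spans 7 semitones, so G moves to pitch class 2. On the letter E that is Ebb.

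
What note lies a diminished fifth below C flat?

C down a perfect fifth is F, so the target letter is F.
From Cb, a diminished fifth is 6 semitones down: F.

F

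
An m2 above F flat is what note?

F up a major second is G, so the target letter is G.
From Fb, a minor second is 1 semitone up: Gbb.

Gbb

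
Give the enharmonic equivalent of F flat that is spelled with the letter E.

Plain E sits at the same pitch as Fb, so on the letter E the same pitch needs a natural: E.

E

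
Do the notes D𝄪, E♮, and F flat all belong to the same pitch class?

Yes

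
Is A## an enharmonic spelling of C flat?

A## = pitch class 11 and Cb = pitch class 11 — the same pitch class, so they are enharmonic equivalents.

Yes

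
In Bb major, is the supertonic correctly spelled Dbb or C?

Each scale degree takes a distinct letter name. Degree 2 of a scale on B must use the letter C.
C and Dbb are enharmonically the same pitch, but only C uses the letter C, so it is the correct spelling here.

C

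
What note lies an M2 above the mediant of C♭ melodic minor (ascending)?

Fb

The mediant of Cb melodic minor (ascending) is Ebb.
A major second (2 semitones) above Ebb lands on the letter F, giving Fb.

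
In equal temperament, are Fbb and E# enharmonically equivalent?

Two spellings are enharmonically equivalent only if they share a pitch class.
Here Fbb → 3, E# → 5; 3 ≠ 5, so they are not.

No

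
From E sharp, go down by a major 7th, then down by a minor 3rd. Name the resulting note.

D#

A major seventh down from E# is F# (letter F, 11 semitones down).
A minor third down from F# is D# (letter D, 3 semitones down).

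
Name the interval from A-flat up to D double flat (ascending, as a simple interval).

The letter names run A→D, a span of 3 letter steps, so the interval is some kind of fourth.
Ab to Dbb is 4 semitones. A perfect fourth is 5, so 4 makes it diminished.

diminished fourth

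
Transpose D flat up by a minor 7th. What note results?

Cb

D up a major seventh is C#, so the target letter is C.
From Db, a minor seventh is 10 semitones up: Cb.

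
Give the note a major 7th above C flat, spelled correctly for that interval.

Bb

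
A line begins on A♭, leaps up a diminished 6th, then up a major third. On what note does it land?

A diminished sixth up from Ab is Fbb (letter F, 7 semitones up).
A major third up from Fbb is Abb (letter A, 4 semitones up).

Abb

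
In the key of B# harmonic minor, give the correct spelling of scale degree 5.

The B# harmonic minor scale runs B# C## D# E# F## G# A##.
Degree 5 is F##.

F##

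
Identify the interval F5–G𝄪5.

Counting letters F–G gives a second.
F→G## = 4 semitones, 2 wider than the major second (2), so doubly augmented.

doubly augmented second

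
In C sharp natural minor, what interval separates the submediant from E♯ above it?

The submediant of C# natural minor is A.
A up to E#: letters A→E make it a fifth; 8 semitones makes it augmented.

augmented fifth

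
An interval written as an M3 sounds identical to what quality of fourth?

A major third spans 4 semitones.
A fourth spanning 4 semitones is diminished (the perfect fourth is 5).

diminished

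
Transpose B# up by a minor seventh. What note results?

A#

A seventh above B lands on the letter A.
A minor seventh spans 10 semitones, so B# moves to pitch class 10. On the letter A that is A#.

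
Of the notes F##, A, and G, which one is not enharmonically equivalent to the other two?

A

In 12-tone equal temperament, enharmonic equivalents share a pitch class. F## is pitch class 7; A is pitch class 9; G is pitch class 7.
F## and G share pitch class 7, while A is pitch class 9.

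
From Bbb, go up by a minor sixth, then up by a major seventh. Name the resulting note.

A minor sixth up from Bbb is Gbb (letter G, 8 semitones up).
A major seventh up from Gbb is Fb (letter F, 11 semitones up).

Fb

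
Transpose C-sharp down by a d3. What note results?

A##

A third below C lands on the letter A.
A diminished third spans 2 semitones, so C# moves to pitch class 11. On the letter A that is A##.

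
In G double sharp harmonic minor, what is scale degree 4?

Degree 4 takes the letter 3 steps above G, which is C.
In harmonic minor, degree 4 sits 5 semitones above the tonic. G## + 5 semitones is pitch class 2, spelled on C as C##.

C##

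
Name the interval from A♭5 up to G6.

major seventh

The letter names run A→G, a span of 6 letter steps, so the interval is some kind of seventh.
Ab to G is 11 semitones. A major seventh is 11, so 11 makes it major.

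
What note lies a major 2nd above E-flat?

A second above E lands on the letter F.
A major second spans 2 semitones, so Eb moves to pitch class 5. On the letter F that is F.

F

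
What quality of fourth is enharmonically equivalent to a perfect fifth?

doubly augmented

A perfect fifth spans 7 semitones.
A fourth spanning 7 semitones is doubly augmented (the perfect fourth is 5).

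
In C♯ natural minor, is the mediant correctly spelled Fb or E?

E

Each scale degree takes a distinct letter name. Degree 3 of a scale on C must use the letter E.
E and Fb are enharmonically the same pitch, but only E uses the letter E, so it is the correct spelling here.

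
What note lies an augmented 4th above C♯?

C up a perfect fourth is F, so the target letter is F.
From C#, an augmented fourth is 6 semitones up: F##.

F##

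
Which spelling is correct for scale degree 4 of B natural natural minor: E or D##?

Each scale degree takes a distinct letter name. Degree 4 of a scale on B must use the letter E.
E and D## are enharmonically the same pitch, but only E uses the letter E, so it is the correct spelling here.

E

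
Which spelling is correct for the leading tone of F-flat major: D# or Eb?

Eb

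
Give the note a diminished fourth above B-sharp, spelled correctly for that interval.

E

A fourth above B lands on the letter E.
A diminished fourth spans 4 semitones, so B# moves to pitch class 4. On the letter E that is E.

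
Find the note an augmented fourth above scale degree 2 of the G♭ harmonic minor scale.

D

Scale degree 2 of Gb harmonic minor is Ab.
An augmented fourth (6 semitones) above Ab lands on the letter D, giving D.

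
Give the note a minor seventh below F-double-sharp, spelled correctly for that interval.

G##

F down a major seventh is Gb, so the target letter is G.
From F##, a minor seventh is 10 semitones down: G##.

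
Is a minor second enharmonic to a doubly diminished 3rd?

Yes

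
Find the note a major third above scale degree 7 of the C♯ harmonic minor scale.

D##

Scale degree 7 of C# harmonic minor is B#.
A major third (4 semitones) above B# lands on the letter D, giving D##.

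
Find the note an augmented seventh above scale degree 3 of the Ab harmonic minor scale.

Scale degree 3 of Ab harmonic minor is Cb.
An augmented seventh (12 semitones) above Cb lands on the letter B, giving B.

B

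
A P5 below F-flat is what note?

Bbb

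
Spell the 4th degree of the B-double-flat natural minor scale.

Degree 4 takes the letter 3 steps above B, which is E.
In natural minor, degree 4 sits 5 semitones above the tonic. Bbb + 5 semitones is pitch class 2, spelled on E as Ebb.

Ebb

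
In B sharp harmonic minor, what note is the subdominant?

E#

The B# harmonic minor scale runs B# C## D# E# F## G# A##.
Degree 4 is E#.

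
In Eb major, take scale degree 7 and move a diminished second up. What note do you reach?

Scale degree 7 of Eb major is D.
A diminished second (0 semitones) above D lands on the letter E, giving Ebb.

Ebb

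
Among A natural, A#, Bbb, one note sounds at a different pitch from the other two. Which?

A#

In 12-tone equal temperament, enharmonic equivalents share a pitch class. A is pitch class 9; A# is pitch class 10; Bbb is pitch class 9.
A and Bbb share pitch class 9, while A# is pitch class 10.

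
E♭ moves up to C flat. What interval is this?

minor sixth

Counting letters E–F–G–A–B–C gives a sixth.
Eb→Cb = 8 semitones, 1 narrower than the major sixth (9), so minor.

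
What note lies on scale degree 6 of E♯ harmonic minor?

C#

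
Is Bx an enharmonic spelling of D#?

No

Two spellings are enharmonically equivalent only if they share a pitch class.
Here B## → 1, D# → 3; 1 ≠ 3, so they are not.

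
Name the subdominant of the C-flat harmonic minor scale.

Fb

The Cb harmonic minor scale runs Cb Db Ebb Fb Gb Abb Bb.
Degree 4 is Fb.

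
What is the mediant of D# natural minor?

F#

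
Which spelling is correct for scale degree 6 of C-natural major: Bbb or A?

A

Each scale degree takes a distinct letter name. Degree 6 of a scale on C must use the letter A.
A and Bbb are enharmonically the same pitch, but only A uses the letter A, so it is the correct spelling here.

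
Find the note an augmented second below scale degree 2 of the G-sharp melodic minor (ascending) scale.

Scale degree 2 of G# melodic minor (ascending) is A#.
An augmented second (3 semitones) below A# lands on the letter G, giving G.

G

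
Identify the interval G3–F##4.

Counting letters G–A–B–C–D–E–F gives a seventh.
G→F## = 12 semitones, 1 wider than the major seventh (11), so augmented.

augmented seventh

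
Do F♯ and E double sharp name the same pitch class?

Yes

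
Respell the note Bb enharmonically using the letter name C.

Cbb

Bb is pitch class 10. The letter C alone is pitch class 0.
To reach pitch class 10 from C requires an offset of -2 semitones, i.e. double flat: Cbb.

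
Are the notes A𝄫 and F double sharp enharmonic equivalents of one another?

Abb = pitch class 7 and F## = pitch class 7 — the same pitch class, so they are enharmonic equivalents.

Yes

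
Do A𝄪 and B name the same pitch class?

A## = pitch class 11 and B = pitch class 11 — the same pitch class, so they are enharmonic equivalents.

Yes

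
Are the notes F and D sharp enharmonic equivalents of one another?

No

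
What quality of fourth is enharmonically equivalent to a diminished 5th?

A diminished fifth spans 6 semitones.
A fourth spanning 6 semitones is augmented (the perfect fourth is 5).

augmented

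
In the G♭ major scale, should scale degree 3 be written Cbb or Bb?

Each scale degree takes a distinct letter name. Degree 3 of a scale on G must use the letter B.
Bb and Cbb are enharmonically the same pitch, but only Bb uses the letter B, so it is the correct spelling here.

Bb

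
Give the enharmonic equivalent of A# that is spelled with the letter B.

A# is pitch class 10. The letter B alone is pitch class 11.
To reach pitch class 10 from B requires an offset of -1 semitone, i.e. flat: Bb.

Bb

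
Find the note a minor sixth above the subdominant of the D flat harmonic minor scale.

The subdominant of Db harmonic minor is Gb.
A minor sixth (8 semitones) above Gb lands on the letter E, giving Ebb.

Ebb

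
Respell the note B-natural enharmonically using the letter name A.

Plain A sits 2 semitones below B, so on the letter A the same pitch needs a double sharp: A##.

A##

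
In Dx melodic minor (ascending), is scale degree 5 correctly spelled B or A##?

Each scale degree takes a distinct letter name. Degree 5 of a scale on D must use the letter A.
A## and B are enharmonically the same pitch, but only A## uses the letter A, so it is the correct spelling here.

A##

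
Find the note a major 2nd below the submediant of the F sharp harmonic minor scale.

The submediant of F# harmonic minor is D.
A major second (2 semitones) below D lands on the letter C, giving C.

C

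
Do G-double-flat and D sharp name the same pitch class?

No

Gbb is pitch class 5; D# is pitch class 3.
The pitch classes differ (5 vs. 3), so they are not enharmonic equivalents.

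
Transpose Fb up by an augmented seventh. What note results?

E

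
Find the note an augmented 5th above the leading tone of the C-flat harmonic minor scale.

The leading tone of Cb harmonic minor is Bb.
An augmented fifth (8 semitones) above Bb lands on the letter F, giving F#.

F#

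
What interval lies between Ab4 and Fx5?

Counting letters A–B–C–D–E–F gives a sixth.
Ab→F## = 11 semitones, 2 wider than the major sixth (9), so doubly augmented.

doubly augmented sixth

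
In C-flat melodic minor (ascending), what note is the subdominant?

Fb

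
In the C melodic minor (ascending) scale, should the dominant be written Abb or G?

G

Each scale degree takes a distinct letter name. Degree 5 of a scale on C must use the letter G.
G and Abb are enharmonically the same pitch, but only G uses the letter G, so it is the correct spelling here.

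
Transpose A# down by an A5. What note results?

A down a perfect fifth is D, so the target letter is D.
From A#, an augmented fifth is 8 semitones down: D.

D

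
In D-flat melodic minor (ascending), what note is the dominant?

Ab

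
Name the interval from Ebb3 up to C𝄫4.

minor sixth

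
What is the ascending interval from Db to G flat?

The letter names run D→G, a span of 3 letter steps, so the interval is some kind of fourth.
Db to Gb is 5 semitones. A perfect fourth is 5, so 5 makes it perfect.

perfect fourth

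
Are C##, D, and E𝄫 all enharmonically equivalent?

Yes

C## is pitch class 2; D is pitch class 2; Ebb is pitch class 2.
All spellings map to pitch class 2, so they are enharmonically equivalent.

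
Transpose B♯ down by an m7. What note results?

C##

B down a major seventh is C, so the target letter is C.
From B#, a minor seventh is 10 semitones down: C##.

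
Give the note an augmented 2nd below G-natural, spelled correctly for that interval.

G down a major second is F, so the target letter is F.
From G, an augmented second is 3 semitones down: Fb.

Fb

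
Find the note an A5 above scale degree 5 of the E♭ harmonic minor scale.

Scale degree 5 of Eb harmonic minor is Bb.
An augmented fifth (8 semitones) above Bb lands on the letter F, giving F#.

F#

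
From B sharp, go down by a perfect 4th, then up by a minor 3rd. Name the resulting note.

A#

A perfect fourth down from B# is F## (letter F, 5 semitones down).
A minor third up from F## is A# (letter A, 3 semitones up).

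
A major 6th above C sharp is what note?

C up a major sixth is A, so the target letter is A.
From C#, a major sixth is 9 semitones up: A#.

A#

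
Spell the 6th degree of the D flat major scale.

Bb

Degree 6 takes the letter 5 steps above D, which is B.
In major, degree 6 sits 9 semitones above the tonic. Db + 9 semitones is pitch class 10, spelled on B as Bb.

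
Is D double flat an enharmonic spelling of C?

Dbb = pitch class 0 and C = pitch class 0 — the same pitch class, so they are enharmonic equivalents.

Yes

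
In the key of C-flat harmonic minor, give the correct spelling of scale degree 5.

Degree 5 takes the letter 4 steps above C, which is G.
In harmonic minor, degree 5 sits 7 semitones above the tonic. Cb + 7 semitones is pitch class 6, spelled on G as Gb.

Gb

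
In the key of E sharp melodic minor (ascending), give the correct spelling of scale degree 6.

The E# melodic minor (ascending) scale runs E# F## G# A# B# C## D##.
Degree 6 is C##.

C##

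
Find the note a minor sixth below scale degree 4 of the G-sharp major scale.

E#

Scale degree 4 of G# major is C#.
A minor sixth (8 semitones) below C# lands on the letter E, giving E#.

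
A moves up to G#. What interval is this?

major seventh

The letter names run A→G, a span of 6 letter steps, so the interval is some kind of seventh.
A to G# is 11 semitones. A major seventh is 11, so 11 makes it major.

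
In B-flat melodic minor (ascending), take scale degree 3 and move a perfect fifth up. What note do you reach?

Ab

Scale degree 3 of Bb melodic minor (ascending) is Db.
A perfect fifth (7 semitones) above Db lands on the letter A, giving Ab.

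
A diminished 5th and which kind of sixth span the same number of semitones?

A diminished fifth spans 6 semitones.
A sixth spanning 6 semitones is doubly diminished (the major sixth is 9).

doubly diminished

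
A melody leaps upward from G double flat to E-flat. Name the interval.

Counting letters G–A–B–C–D–E gives a sixth.
Gbb→Eb = 10 semitones, 1 wider than the major sixth (9), so augmented.

augmented sixth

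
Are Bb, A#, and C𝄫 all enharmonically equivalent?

Yes

Bb is pitch class 10; A# is pitch class 10; Cbb is pitch class 10.
All spellings map to pitch class 10, so they are enharmonically equivalent.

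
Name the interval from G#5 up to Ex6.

The letter names run G→E, a span of 5 letter steps, so the interval is some kind of sixth.
G# to E## is 10 semitones. A major sixth is 9, so 10 makes it augmented.

augmented sixth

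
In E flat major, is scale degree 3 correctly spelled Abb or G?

Each scale degree takes a distinct letter name. Degree 3 of a scale on E must use the letter G.
G and Abb are enharmonically the same pitch, but only G uses the letter G, so it is the correct spelling here.

G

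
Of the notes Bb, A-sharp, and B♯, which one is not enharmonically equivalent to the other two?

B#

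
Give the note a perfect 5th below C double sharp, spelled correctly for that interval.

A fifth below C lands on the letter F.
A perfect fifth spans 7 semitones, so C## moves to pitch class 7. On the letter F that is F##.

F##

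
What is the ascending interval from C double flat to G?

The letter names run C→G, a span of 4 letter steps, so the interval is some kind of fifth.
Cbb to G is 9 semitones. A perfect fifth is 7, so 9 makes it doubly augmented.

doubly augmented fifth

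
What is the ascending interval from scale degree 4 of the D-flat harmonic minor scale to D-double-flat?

Scale degree 4 of Db harmonic minor is Gb.
Gb up to Dbb: letters G→D make it a fifth; 6 semitones makes it diminished.

diminished fifth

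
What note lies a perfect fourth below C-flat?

Gb

C down a perfect fourth is G, so the target letter is G.
From Cb, a perfect fourth is 5 semitones down: Gb.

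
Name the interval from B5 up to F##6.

Counting letters B–C–D–E–F gives a fifth.
B→F## = 8 semitones, 1 wider than the perfect fifth (7), so augmented.

augmented fifth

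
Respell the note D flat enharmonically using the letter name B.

B##

Plain B sits 2 semitones below Db, so on the letter B the same pitch needs a double sharp: B##.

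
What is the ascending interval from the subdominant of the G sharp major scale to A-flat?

diminished sixth

The subdominant of G# major is C#.
C# up to Ab: letters C→A make it a sixth; 7 semitones makes it diminished.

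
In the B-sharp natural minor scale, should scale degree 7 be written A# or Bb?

A#

Each scale degree takes a distinct letter name. Degree 7 of a scale on B must use the letter A.
A# and Bb are enharmonically the same pitch, but only A# uses the letter A, so it is the correct spelling here.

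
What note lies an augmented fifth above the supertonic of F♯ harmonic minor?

The supertonic of F# harmonic minor is G#.
An augmented fifth (8 semitones) above G# lands on the letter D, giving D##.

D##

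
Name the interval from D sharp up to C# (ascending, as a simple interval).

The letter names run D→C, a span of 6 letter steps, so the interval is some kind of seventh.
D# to C# is 10 semitones. A major seventh is 11, so 10 makes it minor.

minor seventh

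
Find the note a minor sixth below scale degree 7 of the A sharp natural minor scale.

Scale degree 7 of A# natural minor is G#.
A minor sixth (8 semitones) below G# lands on the letter B, giving B#.

B#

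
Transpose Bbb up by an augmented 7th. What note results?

A

A seventh above B lands on the letter A.
An augmented seventh spans 12 semitones, so Bbb moves to pitch class 9. On the letter A that is A.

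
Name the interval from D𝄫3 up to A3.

doubly augmented fifth

The letter names run D→A, a span of 4 letter steps, so the interval is some kind of fifth.
Dbb to A is 9 semitones. A perfect fifth is 7, so 9 makes it doubly augmented.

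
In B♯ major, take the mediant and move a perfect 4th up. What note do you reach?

The mediant of B# major is D##.
A perfect fourth (5 semitones) above D## lands on the letter G, giving G##.

G##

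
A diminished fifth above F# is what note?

C

F up a perfect fifth is C, so the target letter is C.
From F#, a diminished fifth is 6 semitones up: C.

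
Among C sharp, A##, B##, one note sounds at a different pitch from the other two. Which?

A##

In 12-tone equal temperament, enharmonic equivalents share a pitch class. C# is pitch class 1; A## is pitch class 11; B## is pitch class 1.
C# and B## share pitch class 1, while A## is pitch class 11.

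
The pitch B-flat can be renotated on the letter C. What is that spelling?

Bb is pitch class 10. The letter C alone is pitch class 0.
To reach pitch class 10 from C requires an offset of -2 semitones, i.e. double flat: Cbb.

Cbb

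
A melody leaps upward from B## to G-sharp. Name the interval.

The letter names run B→G, a span of 5 letter steps, so the interval is some kind of sixth.
B## to G# is 7 semitones. A major sixth is 9, so 7 makes it diminished.

diminished sixth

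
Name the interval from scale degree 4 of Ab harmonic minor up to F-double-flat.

diminished third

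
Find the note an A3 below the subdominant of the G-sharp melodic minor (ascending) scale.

Ab

The subdominant of G# melodic minor (ascending) is C#.
An augmented third (5 semitones) below C# lands on the letter A, giving Ab.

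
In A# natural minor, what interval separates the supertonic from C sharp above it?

The supertonic of A# natural minor is B#.
B# up to C#: letters B→C make it a second; 1 semitone makes it minor.

minor second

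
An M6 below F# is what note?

A sixth below F lands on the letter A.
A major sixth spans 9 semitones, so F# moves to pitch class 9. On the letter A that is A.

A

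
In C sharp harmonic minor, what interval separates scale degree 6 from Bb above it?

Scale degree 6 of C# harmonic minor is A.
A up to Bb: letters A→B make it a second; 1 semitone makes it minor.

minor second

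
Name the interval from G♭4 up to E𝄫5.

The letter names run G→E, a span of 5 letter steps, so the interval is some kind of sixth.
Gb to Ebb is 8 semitones. A major sixth is 9, so 8 makes it minor.

minor sixth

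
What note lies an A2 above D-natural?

A second above D lands on the letter E.
An augmented second spans 3 semitones, so D moves to pitch class 5. On the letter E that is E#.

E#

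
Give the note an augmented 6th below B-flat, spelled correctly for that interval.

Dbb

B down a major sixth is D, so the target letter is D.
From Bb, an augmented sixth is 10 semitones down: Dbb.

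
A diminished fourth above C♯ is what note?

F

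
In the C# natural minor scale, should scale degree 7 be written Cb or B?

Each scale degree takes a distinct letter name. Degree 7 of a scale on C must use the letter B.
B and Cb are enharmonically the same pitch, but only B uses the letter B, so it is the correct spelling here.

B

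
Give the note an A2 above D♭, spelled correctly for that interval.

D up a major second is E, so the target letter is E.
From Db, an augmented second is 3 semitones up: E.

E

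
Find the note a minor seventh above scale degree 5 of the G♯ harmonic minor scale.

C#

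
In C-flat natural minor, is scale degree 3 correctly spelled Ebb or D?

Each scale degree takes a distinct letter name. Degree 3 of a scale on C must use the letter E.
Ebb and D are enharmonically the same pitch, but only Ebb uses the letter E, so it is the correct spelling here.

Ebb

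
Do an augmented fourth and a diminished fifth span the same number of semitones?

An augmented fourth spans 6 semitones; a diminished fifth spans 6.
They are enharmonically equivalent.

Yes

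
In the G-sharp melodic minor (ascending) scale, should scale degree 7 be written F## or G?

F##

Each scale degree takes a distinct letter name. Degree 7 of a scale on G must use the letter F.
F## and G are enharmonically the same pitch, but only F## uses the letter F, so it is the correct spelling here.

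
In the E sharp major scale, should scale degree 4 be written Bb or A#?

Each scale degree takes a distinct letter name. Degree 4 of a scale on E must use the letter A.
A# and Bb are enharmonically the same pitch, but only A# uses the letter A, so it is the correct spelling here.

A#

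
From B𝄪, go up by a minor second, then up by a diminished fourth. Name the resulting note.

F#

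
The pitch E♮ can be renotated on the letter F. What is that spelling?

Fb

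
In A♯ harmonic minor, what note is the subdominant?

D#

Degree 4 takes the letter 3 steps above A, which is D.
In harmonic minor, degree 4 sits 5 semitones above the tonic. A# + 5 semitones is pitch class 3, spelled on D as D#.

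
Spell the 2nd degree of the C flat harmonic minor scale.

The Cb harmonic minor scale runs Cb Db Ebb Fb Gb Abb Bb.
Degree 2 is Db.

Db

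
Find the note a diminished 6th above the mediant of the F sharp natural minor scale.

Fb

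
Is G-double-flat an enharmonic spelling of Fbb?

No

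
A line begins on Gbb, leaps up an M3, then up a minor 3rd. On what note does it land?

A major third up from Gbb is Bbb (letter B, 4 semitones up).
A minor third up from Bbb is Dbb (letter D, 3 semitones up).

Dbb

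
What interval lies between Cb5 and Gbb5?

Counting letters C–D–E–F–G gives a fifth.
Cb→Gbb = 6 semitones, 1 narrower than the perfect fifth (7), so diminished.

diminished fifth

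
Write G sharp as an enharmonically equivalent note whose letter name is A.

G# is pitch class 8. The letter A alone is pitch class 9.
To reach pitch class 8 from A requires an offset of -1 semitone, i.e. flat: Ab.

Ab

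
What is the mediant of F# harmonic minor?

The F# harmonic minor scale runs F# G# A B C# D E#.
Degree 3 is A.

A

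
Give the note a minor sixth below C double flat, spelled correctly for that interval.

Ebb

C down a major sixth is Eb, so the target letter is E.
From Cbb, a minor sixth is 8 semitones down: Ebb.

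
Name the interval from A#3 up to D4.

diminished fourth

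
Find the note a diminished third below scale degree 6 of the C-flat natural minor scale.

Scale degree 6 of Cb natural minor is Abb.
A diminished third (2 semitones) below Abb lands on the letter F, giving F.

F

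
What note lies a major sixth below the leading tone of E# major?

The leading tone of E# major is D##.
A major sixth (9 semitones) below D## lands on the letter F, giving F##.

F##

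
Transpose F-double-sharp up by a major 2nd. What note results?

G##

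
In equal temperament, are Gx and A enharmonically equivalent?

Yes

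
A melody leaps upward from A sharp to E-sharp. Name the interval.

The letter names run A→E, a span of 4 letter steps, so the interval is some kind of fifth.
A# to E# is 7 semitones. A perfect fifth is 7, so 7 makes it perfect.

perfect fifth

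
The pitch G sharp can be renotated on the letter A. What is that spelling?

Plain A sits 1 semitone above G#, so on the letter A the same pitch needs a flat: Ab.

Ab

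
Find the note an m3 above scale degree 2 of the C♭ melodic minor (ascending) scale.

Fb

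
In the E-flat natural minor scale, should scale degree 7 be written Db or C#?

Db

Each scale degree takes a distinct letter name. Degree 7 of a scale on E must use the letter D.
Db and C# are enharmonically the same pitch, but only Db uses the letter D, so it is the correct spelling here.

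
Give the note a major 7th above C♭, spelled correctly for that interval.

A seventh above C lands on the letter B.
A major seventh spans 11 semitones, so Cb moves to pitch class 10. On the letter B that is Bb.

Bb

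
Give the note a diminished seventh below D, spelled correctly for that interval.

E#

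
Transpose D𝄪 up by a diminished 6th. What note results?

D up a major sixth is B, so the target letter is B.
From D##, a diminished sixth is 7 semitones up: B.

B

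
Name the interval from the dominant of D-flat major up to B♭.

major second

The dominant of Db major is Ab.
Ab up to Bb: letters A→B make it a second; 2 semitones makes it major.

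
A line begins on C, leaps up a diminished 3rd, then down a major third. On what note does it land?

A diminished third up from C is Ebb (letter E, 2 semitones up).
A major third down from Ebb is Cbb (letter C, 4 semitones down).

Cbb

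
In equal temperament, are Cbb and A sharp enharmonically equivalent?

Yes

Cbb is pitch class 10; A# is pitch class 10.
All spellings map to pitch class 10, so they are enharmonically equivalent.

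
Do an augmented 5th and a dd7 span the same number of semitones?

An augmented fifth spans 8 semitones; a doubly diminished seventh spans 8.
They are enharmonically equivalent.

Yes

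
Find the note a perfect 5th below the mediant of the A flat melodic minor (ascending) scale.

Fb

The mediant of Ab melodic minor (ascending) is Cb.
A perfect fifth (7 semitones) below Cb lands on the letter F, giving Fb.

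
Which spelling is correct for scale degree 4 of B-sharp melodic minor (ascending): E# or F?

E#

Each scale degree takes a distinct letter name. Degree 4 of a scale on B must use the letter E.
E# and F are enharmonically the same pitch, but only E# uses the letter E, so it is the correct spelling here.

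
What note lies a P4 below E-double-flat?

Bbb

A fourth below E lands on the letter B.
A perfect fourth spans 5 semitones, so Ebb moves to pitch class 9. On the letter B that is Bbb.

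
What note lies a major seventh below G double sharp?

A#

G down a major seventh is Ab, so the target letter is A.
From G##, a major seventh is 11 semitones down: A#.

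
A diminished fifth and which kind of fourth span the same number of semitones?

augmented

A diminished fifth spans 6 semitones.
A fourth spanning 6 semitones is augmented (the perfect fourth is 5).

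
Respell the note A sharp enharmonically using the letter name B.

Bb

A# is pitch class 10. The letter B alone is pitch class 11.
To reach pitch class 10 from B requires an offset of -1 semitone, i.e. flat: Bb.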